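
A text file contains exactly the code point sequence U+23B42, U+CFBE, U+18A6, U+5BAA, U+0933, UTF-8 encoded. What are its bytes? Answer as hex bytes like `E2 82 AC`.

U+23B42: 4-byte form → F0 A3 AD 82.
U+CFBE: 3-byte form → EC BE BE.
U+18A6: 3-byte form → E1 A2 A6.
U+5BAA: 3-byte form → E5 AE AA.
U+0933: 3-byte form → E0 A4 B3.
Concatenated (16 bytes): F0 A3 AD 82 EC BE BE E1 A2 A6 E5 AE AA E0 A4 B3.

F0 A3 AD 82 EC BE BE E1 A2 A6 E5 AE AA E0 A4 B3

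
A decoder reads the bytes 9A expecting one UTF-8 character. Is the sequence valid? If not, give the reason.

invalid (continuation byte with no leading byte)

Byte 0x9A = 10011010 has the form 10xxxxxx — a continuation byte — but there is no preceding leading byte.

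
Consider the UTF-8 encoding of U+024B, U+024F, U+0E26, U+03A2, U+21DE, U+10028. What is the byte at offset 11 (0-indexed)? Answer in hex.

U+024B → 2-byte form C9 8B at offsets 0–1.
U+024F → 2-byte form C9 8F at offsets 2–3.
U+0E26 → 3-byte form E0 B8 A6 at offsets 4–6.
U+03A2 → 2-byte form CE A2 at offsets 7–8.
U+21DE → 3-byte form E2 87 9E at offsets 9–11.
Offset 11 falls in char 5's range; it's byte 3 of E2 87 9E = 0x9E.

0x9E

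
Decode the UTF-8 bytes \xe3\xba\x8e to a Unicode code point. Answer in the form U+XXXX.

Leading byte 0xE3 = 11100011 matches 1110xxxx → 3-byte sequence.
Byte 1: 0xE3 = 11100011, payload 0011 (4 bits).
Byte 2: 0xBA = 10111010 (10xxxxxx ✓), payload 111010.
Byte 3: 0x8E = 10001110 (10xxxxxx ✓), payload 001110.
Concatenate: 0011111010001110 = 0x3E8E (16 bits → U+3E8E).

U+3E8E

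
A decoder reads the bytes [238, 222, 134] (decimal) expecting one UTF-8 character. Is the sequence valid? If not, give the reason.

Leading byte 0xEE = 11101110 → 3-byte form.
Byte 2 is 0xDE = 11011110, which is not 10xxxxxx — expected a continuation byte.

invalid (non-continuation byte where continuation expected)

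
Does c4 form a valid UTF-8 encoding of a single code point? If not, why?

invalid (sequence truncated)

Leading byte 0xC4 = 11000100 → 2-byte form, but only 1 byte is present.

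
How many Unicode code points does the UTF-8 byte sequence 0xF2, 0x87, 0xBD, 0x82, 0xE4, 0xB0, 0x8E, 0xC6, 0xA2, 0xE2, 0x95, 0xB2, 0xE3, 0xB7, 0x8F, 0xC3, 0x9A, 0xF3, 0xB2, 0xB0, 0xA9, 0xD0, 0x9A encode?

Byte at offset 0: 0xF2 = 11110010 → 4-byte char (#1). Advance 4.
Byte at offset 4: 0xE4 = 11100100 → 3-byte char (#2). Advance 3.
Byte at offset 7: 0xC6 = 11000110 → 2-byte char (#3). Advance 2.
Byte at offset 9: 0xE2 = 11100010 → 3-byte char (#4). Advance 3.
Byte at offset 12: 0xE3 = 11100011 → 3-byte char (#5). Advance 3.
Byte at offset 15: 0xC3 = 11000011 → 2-byte char (#6). Advance 2.
Byte at offset 17: 0xF3 = 11110011 → 4-byte char (#7). Advance 4.
Byte at offset 21: 0xD0 = 11010000 → 2-byte char (#8). Advance 2.
Reached end at offset 23 after 8 code points.

8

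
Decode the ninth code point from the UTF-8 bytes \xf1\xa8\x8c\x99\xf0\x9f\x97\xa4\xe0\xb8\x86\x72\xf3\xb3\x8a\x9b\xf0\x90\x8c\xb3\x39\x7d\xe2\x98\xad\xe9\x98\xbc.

U+262D

Offset 0: leading byte 0xF1 = 11110001 → 4-byte char #1 = F1 A8 8C 99.
Offset 4: leading byte 0xF0 = 11110000 → 4-byte char #2 = F0 9F 97 A4.
Offset 8: leading byte 0xE0 = 11100000 → 3-byte char #3 = E0 B8 86.
Offset 11: leading byte 0x72 = 01110010 → 1-byte char #4 = 72.
Offset 12: leading byte 0xF3 = 11110011 → 4-byte char #5 = F3 B3 8A 9B.
Offset 16: leading byte 0xF0 = 11110000 → 4-byte char #6 = F0 90 8C B3.
Offset 20: leading byte 0x39 = 00111001 → 1-byte char #7 = 39.
Offset 21: leading byte 0x7D = 01111101 → 1-byte char #8 = 7D.
Offset 22: leading byte 0xE2 = 11100010 → 3-byte char #9 = E2 98 AD.
Leading byte 0xE2 = 11100010 matches 1110xxxx → 3-byte sequence.
Byte 1: 0xE2 = 11100010, payload 0010 (4 bits).
Byte 2: 0x98 = 10011000 (10xxxxxx ✓), payload 011000.
Byte 3: 0xAD = 10101101 (10xxxxxx ✓), payload 101101.
Concatenate: 0010011000101101 = 0x262D (16 bits → U+262D).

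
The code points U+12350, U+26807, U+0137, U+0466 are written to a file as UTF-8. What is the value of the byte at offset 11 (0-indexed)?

0xA6

U+12350 → 4-byte form F0 92 8D 90 at offsets 0–3.
U+26807 → 4-byte form F0 A6 A0 87 at offsets 4–7.
U+0137 → 2-byte form C4 B7 at offsets 8–9.
U+0466 → 2-byte form D1 A6 at offsets 10–11.
Offset 11 falls in char 4's range; it's byte 2 of D1 A6 = 0xA6.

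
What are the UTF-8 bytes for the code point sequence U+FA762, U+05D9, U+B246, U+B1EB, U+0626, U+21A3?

U+FA762: 4-byte form → F3 BA 9D A2.
U+05D9: 2-byte form → D7 99.
U+B246: 3-byte form → EB 89 86.
U+B1EB: 3-byte form → EB 87 AB.
U+0626: 2-byte form → D8 A6.
U+21A3: 3-byte form → E2 86 A3.
Concatenated (17 bytes): F3 BA 9D A2 D7 99 EB 89 86 EB 87 AB D8 A6 E2 86 A3.

F3 BA 9D A2 D7 99 EB 89 86 EB 87 AB D8 A6 E2 86 A3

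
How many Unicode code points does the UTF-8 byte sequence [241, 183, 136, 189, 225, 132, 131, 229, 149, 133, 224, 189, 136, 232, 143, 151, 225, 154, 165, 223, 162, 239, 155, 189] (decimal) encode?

8

Byte at offset 0: 0xF1 = 11110001 → 4-byte char (#1). Advance 4.
Byte at offset 4: 0xE1 = 11100001 → 3-byte char (#2). Advance 3.
Byte at offset 7: 0xE5 = 11100101 → 3-byte char (#3). Advance 3.
Byte at offset 10: 0xE0 = 11100000 → 3-byte char (#4). Advance 3.
Byte at offset 13: 0xE8 = 11101000 → 3-byte char (#5). Advance 3.
Byte at offset 16: 0xE1 = 11100001 → 3-byte char (#6). Advance 3.
Byte at offset 19: 0xDF = 11011111 → 2-byte char (#7). Advance 2.
Byte at offset 21: 0xEF = 11101111 → 3-byte char (#8). Advance 3.
Reached end at offset 24 after 8 code points.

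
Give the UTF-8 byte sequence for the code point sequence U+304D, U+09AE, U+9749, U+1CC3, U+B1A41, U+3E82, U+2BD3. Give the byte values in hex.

U+304D: 3-byte form → E3 81 8D.
U+09AE: 3-byte form → E0 A6 AE.
U+9749: 3-byte form → E9 9D 89.
U+1CC3: 3-byte form → E1 B3 83.
U+B1A41: 4-byte form → F2 B1 A9 81.
U+3E82: 3-byte form → E3 BA 82.
U+2BD3: 3-byte form → E2 AF 93.
Concatenated (22 bytes): E3 81 8D E0 A6 AE E9 9D 89 E1 B3 83 F2 B1 A9 81 E3 BA 82 E2 AF 93.

E3 81 8D E0 A6 AE E9 9D 89 E1 B3 83 F2 B1 A9 81 E3 BA 82 E2 AF 93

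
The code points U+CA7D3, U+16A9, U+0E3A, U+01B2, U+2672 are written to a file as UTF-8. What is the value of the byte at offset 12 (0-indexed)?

U+CA7D3 → 4-byte form F3 8A 9F 93 at offsets 0–3.
U+16A9 → 3-byte form E1 9A A9 at offsets 4–6.
U+0E3A → 3-byte form E0 B8 BA at offsets 7–9.
U+01B2 → 2-byte form C6 B2 at offsets 10–11.
U+2672 → 3-byte form E2 99 B2 at offsets 12–14.
Offset 12 falls in char 5's range; it's byte 1 of E2 99 B2 = 0xE2.

0xE2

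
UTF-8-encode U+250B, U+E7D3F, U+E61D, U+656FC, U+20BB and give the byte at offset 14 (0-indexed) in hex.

0xE2

U+250B → 3-byte form E2 94 8B at offsets 0–2.
U+E7D3F → 4-byte form F3 A7 B4 BF at offsets 3–6.
U+E61D → 3-byte form EE 98 9D at offsets 7–9.
U+656FC → 4-byte form F1 A5 9B BC at offsets 10–13.
U+20BB → 3-byte form E2 82 BB at offsets 14–16.
Offset 14 falls in char 5's range; it's byte 1 of E2 82 BB = 0xE2.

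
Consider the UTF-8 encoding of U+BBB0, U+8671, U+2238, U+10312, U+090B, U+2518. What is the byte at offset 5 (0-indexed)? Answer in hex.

U+BBB0 → 3-byte form EB AE B0 at offsets 0–2.
U+8671 → 3-byte form E8 99 B1 at offsets 3–5.
Offset 5 falls in char 2's range; it's byte 3 of E8 99 B1 = 0xB1.

0xB1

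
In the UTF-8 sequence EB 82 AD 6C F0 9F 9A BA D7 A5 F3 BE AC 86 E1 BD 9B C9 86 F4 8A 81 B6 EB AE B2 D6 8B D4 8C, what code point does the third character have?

Offset 0: leading byte 0xEB = 11101011 → 3-byte char #1 = EB 82 AD.
Offset 3: leading byte 0x6C = 01101100 → 1-byte char #2 = 6C.
Offset 4: leading byte 0xF0 = 11110000 → 4-byte char #3 = F0 9F 9A BA.
Leading byte 0xF0 = 11110000 matches 11110xxx → 4-byte sequence.
Byte 1: 0xF0 = 11110000, payload 000 (3 bits).
Byte 2: 0x9F = 10011111 (10xxxxxx ✓), payload 011111.
Byte 3: 0x9A = 10011010 (10xxxxxx ✓), payload 011010.
Byte 4: 0xBA = 10111010 (10xxxxxx ✓), payload 111010.
Concatenate: 000011111011010111010 = 0x1F6BA (21 bits → U+1F6BA).

U+1F6BA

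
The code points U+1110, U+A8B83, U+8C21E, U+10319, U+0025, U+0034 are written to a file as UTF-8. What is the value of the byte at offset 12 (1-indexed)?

0xF0

1-indexed offset 12 is 0-indexed offset 11.
U+1110 → 3-byte form E1 84 90 at offsets 0–2.
U+A8B83 → 4-byte form F2 A8 AE 83 at offsets 3–6.
U+8C21E → 4-byte form F2 8C 88 9E at offsets 7–10.
U+10319 → 4-byte form F0 90 8C 99 at offsets 11–14.
Offset 11 falls in char 4's range; it's byte 1 of F0 90 8C 99 = 0xF0.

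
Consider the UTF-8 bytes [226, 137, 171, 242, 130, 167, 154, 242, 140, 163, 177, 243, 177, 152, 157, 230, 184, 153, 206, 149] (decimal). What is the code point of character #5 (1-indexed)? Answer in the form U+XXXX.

Offset 0: leading byte 0xE2 = 11100010 → 3-byte char #1 = E2 89 AB.
Offset 3: leading byte 0xF2 = 11110010 → 4-byte char #2 = F2 82 A7 9A.
Offset 7: leading byte 0xF2 = 11110010 → 4-byte char #3 = F2 8C A3 B1.
Offset 11: leading byte 0xF3 = 11110011 → 4-byte char #4 = F3 B1 98 9D.
Offset 15: leading byte 0xE6 = 11100110 → 3-byte char #5 = E6 B8 99.
Leading byte 0xE6 = 11100110 matches 1110xxxx → 3-byte sequence.
Byte 1: 0xE6 = 11100110, payload 0110 (4 bits).
Byte 2: 0xB8 = 10111000 (10xxxxxx ✓), payload 111000.
Byte 3: 0x99 = 10011001 (10xxxxxx ✓), payload 011001.
Concatenate: 0110111000011001 = 0x6E19 (16 bits → U+6E19).

U+6E19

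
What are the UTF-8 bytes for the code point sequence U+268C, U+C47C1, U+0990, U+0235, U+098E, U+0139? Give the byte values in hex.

E2 9A 8C F3 84 9F 81 E0 A6 90 C8 B5 E0 A6 8E C4 B9

U+268C: 3-byte form → E2 9A 8C.
U+C47C1: 4-byte form → F3 84 9F 81.
U+0990: 3-byte form → E0 A6 90.
U+0235: 2-byte form → C8 B5.
U+098E: 3-byte form → E0 A6 8E.
U+0139: 2-byte form → C4 B9.
Concatenated (17 bytes): E2 9A 8C F3 84 9F 81 E0 A6 90 C8 B5 E0 A6 8E C4 B9.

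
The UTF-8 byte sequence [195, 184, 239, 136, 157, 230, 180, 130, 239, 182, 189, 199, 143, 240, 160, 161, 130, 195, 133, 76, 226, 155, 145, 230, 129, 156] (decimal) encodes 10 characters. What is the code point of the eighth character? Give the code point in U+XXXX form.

U+004C

Offset 0: leading byte 0xC3 = 11000011 → 2-byte char #1 = C3 B8.
Offset 2: leading byte 0xEF = 11101111 → 3-byte char #2 = EF 88 9D.
Offset 5: leading byte 0xE6 = 11100110 → 3-byte char #3 = E6 B4 82.
Offset 8: leading byte 0xEF = 11101111 → 3-byte char #4 = EF B6 BD.
Offset 11: leading byte 0xC7 = 11000111 → 2-byte char #5 = C7 8F.
Offset 13: leading byte 0xF0 = 11110000 → 4-byte char #6 = F0 A0 A1 82.
Offset 17: leading byte 0xC3 = 11000011 → 2-byte char #7 = C3 85.
Offset 19: leading byte 0x4C = 01001100 → 1-byte char #8 = 4C.
Leading byte 0x4C = 01001100 matches 0xxxxxxx → 1-byte sequence.
Byte 1: 0x4C = 01001100, payload 1001100 (7 bits).
Concatenate: 1001100 = 0x4C (7 bits → U+004C).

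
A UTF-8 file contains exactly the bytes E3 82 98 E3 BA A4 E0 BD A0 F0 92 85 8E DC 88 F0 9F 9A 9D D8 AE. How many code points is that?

7

Byte at offset 0: 0xE3 = 11100011 → 3-byte char (#1). Advance 3.
Byte at offset 3: 0xE3 = 11100011 → 3-byte char (#2). Advance 3.
Byte at offset 6: 0xE0 = 11100000 → 3-byte char (#3). Advance 3.
Byte at offset 9: 0xF0 = 11110000 → 4-byte char (#4). Advance 4.
Byte at offset 13: 0xDC = 11011100 → 2-byte char (#5). Advance 2.
Byte at offset 15: 0xF0 = 11110000 → 4-byte char (#6). Advance 4.
Byte at offset 19: 0xD8 = 11011000 → 2-byte char (#7). Advance 2.
Reached end at offset 21 after 7 code points.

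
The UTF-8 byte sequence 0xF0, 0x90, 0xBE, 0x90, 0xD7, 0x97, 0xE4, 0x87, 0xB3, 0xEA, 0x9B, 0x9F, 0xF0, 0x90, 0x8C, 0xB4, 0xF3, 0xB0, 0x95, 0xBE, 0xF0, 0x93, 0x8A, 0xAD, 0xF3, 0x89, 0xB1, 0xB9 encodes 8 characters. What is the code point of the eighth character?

U+C9C79

Offset 0: leading byte 0xF0 = 11110000 → 4-byte char #1 = F0 90 BE 90.
Offset 4: leading byte 0xD7 = 11010111 → 2-byte char #2 = D7 97.
Offset 6: leading byte 0xE4 = 11100100 → 3-byte char #3 = E4 87 B3.
Offset 9: leading byte 0xEA = 11101010 → 3-byte char #4 = EA 9B 9F.
Offset 12: leading byte 0xF0 = 11110000 → 4-byte char #5 = F0 90 8C B4.
Offset 16: leading byte 0xF3 = 11110011 → 4-byte char #6 = F3 B0 95 BE.
Offset 20: leading byte 0xF0 = 11110000 → 4-byte char #7 = F0 93 8A AD.
Offset 24: leading byte 0xF3 = 11110011 → 4-byte char #8 = F3 89 B1 B9.
Leading byte 0xF3 = 11110011 matches 11110xxx → 4-byte sequence.
Byte 1: 0xF3 = 11110011, payload 011 (3 bits).
Byte 2: 0x89 = 10001001 (10xxxxxx ✓), payload 001001.
Byte 3: 0xB1 = 10110001 (10xxxxxx ✓), payload 110001.
Byte 4: 0xB9 = 10111001 (10xxxxxx ✓), payload 111001.
Concatenate: 011001001110001111001 = 0xC9C79 (21 bits → U+C9C79).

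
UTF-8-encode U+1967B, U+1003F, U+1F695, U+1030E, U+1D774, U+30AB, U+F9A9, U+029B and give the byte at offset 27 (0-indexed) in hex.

U+1967B → 4-byte form F0 99 99 BB at offsets 0–3.
U+1003F → 4-byte form F0 90 80 BF at offsets 4–7.
U+1F695 → 4-byte form F0 9F 9A 95 at offsets 8–11.
U+1030E → 4-byte form F0 90 8C 8E at offsets 12–15.
U+1D774 → 4-byte form F0 9D 9D B4 at offsets 16–19.
U+30AB → 3-byte form E3 82 AB at offsets 20–22.
U+F9A9 → 3-byte form EF A6 A9 at offsets 23–25.
U+029B → 2-byte form CA 9B at offsets 26–27.
Offset 27 falls in char 8's range; it's byte 2 of CA 9B = 0x9B.

0x9B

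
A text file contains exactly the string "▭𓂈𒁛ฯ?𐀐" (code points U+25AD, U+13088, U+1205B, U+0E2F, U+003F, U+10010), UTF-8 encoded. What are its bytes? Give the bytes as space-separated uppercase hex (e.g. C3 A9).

U+25AD: 3-byte form → E2 96 AD.
U+13088: 4-byte form → F0 93 82 88.
U+1205B: 4-byte form → F0 92 81 9B.
U+0E2F: 3-byte form → E0 B8 AF.
U+003F: 1-byte form → 3F.
U+10010: 4-byte form → F0 90 80 90.
Concatenated (19 bytes): E2 96 AD F0 93 82 88 F0 92 81 9B E0 B8 AF 3F F0 90 80 90.

E2 96 AD F0 93 82 88 F0 92 81 9B E0 B8 AF 3F F0 90 80 90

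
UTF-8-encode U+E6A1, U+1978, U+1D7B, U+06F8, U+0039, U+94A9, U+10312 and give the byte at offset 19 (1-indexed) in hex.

0x92

1-indexed offset 19 is 0-indexed offset 18.
U+E6A1 → 3-byte form EE 9A A1 at offsets 0–2.
U+1978 → 3-byte form E1 A5 B8 at offsets 3–5.
U+1D7B → 3-byte form E1 B5 BB at offsets 6–8.
U+06F8 → 2-byte form DB B8 at offsets 9–10.
U+0039 → 1-byte form 39 at offsets 11–11.
U+94A9 → 3-byte form E9 92 A9 at offsets 12–14.
U+10312 → 4-byte form F0 90 8C 92 at offsets 15–18.
Offset 18 falls in char 7's range; it's byte 4 of F0 90 8C 92 = 0x92.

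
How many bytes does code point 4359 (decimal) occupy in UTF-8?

U+1107 = 0x1107. UTF-8 uses 1 byte below 0x80, 2 below 0x800, 3 below 0x10000, 4 up to 0x10FFFF. 0x1107 is in U+0800–U+FFFF → 3 bytes.

3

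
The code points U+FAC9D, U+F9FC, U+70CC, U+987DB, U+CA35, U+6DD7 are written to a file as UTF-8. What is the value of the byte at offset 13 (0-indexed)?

0x9B

U+FAC9D → 4-byte form F3 BA B2 9D at offsets 0–3.
U+F9FC → 3-byte form EF A7 BC at offsets 4–6.
U+70CC → 3-byte form E7 83 8C at offsets 7–9.
U+987DB → 4-byte form F2 98 9F 9B at offsets 10–13.
Offset 13 falls in char 4's range; it's byte 4 of F2 98 9F 9B = 0x9B.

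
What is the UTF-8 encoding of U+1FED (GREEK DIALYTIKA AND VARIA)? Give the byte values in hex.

U+1FED = 0x1FED = 8173 decimal. In range U+0800–U+FFFF → 3-byte form: 1110xxxx 10xxxxxx 10xxxxxx.
Binary (16 bits): 0001111111101101.
Split 4+6+6: 0001 | 111111 | 101101.
Byte 1: 11100001 = 0xE1.
Byte 2: 10111111 = 0xBF.
Byte 3: 10101101 = 0xAD.

E1 BF AD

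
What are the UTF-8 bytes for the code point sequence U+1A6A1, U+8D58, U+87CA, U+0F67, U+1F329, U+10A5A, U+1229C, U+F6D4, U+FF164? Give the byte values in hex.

U+1A6A1: 4-byte form → F0 9A 9A A1.
U+8D58: 3-byte form → E8 B5 98.
U+87CA: 3-byte form → E8 9F 8A.
U+0F67: 3-byte form → E0 BD A7.
U+1F329: 4-byte form → F0 9F 8C A9.
U+10A5A: 4-byte form → F0 90 A9 9A.
U+1229C: 4-byte form → F0 92 8A 9C.
U+F6D4: 3-byte form → EF 9B 94.
U+FF164: 4-byte form → F3 BF 85 A4.
Concatenated (32 bytes): F0 9A 9A A1 E8 B5 98 E8 9F 8A E0 BD A7 F0 9F 8C A9 F0 90 A9 9A F0 92 8A 9C EF 9B 94 F3 BF 85 A4.

F0 9A 9A A1 E8 B5 98 E8 9F 8A E0 BD A7 F0 9F 8C A9 F0 90 A9 9A F0 92 8A 9C EF 9B 94 F3 BF 85 A4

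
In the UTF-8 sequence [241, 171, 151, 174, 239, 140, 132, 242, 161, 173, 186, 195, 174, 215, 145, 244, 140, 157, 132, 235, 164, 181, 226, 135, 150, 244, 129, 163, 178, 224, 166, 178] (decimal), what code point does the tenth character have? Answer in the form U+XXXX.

Offset 0: leading byte 0xF1 = 11110001 → 4-byte char #1 = F1 AB 97 AE.
Offset 4: leading byte 0xEF = 11101111 → 3-byte char #2 = EF 8C 84.
Offset 7: leading byte 0xF2 = 11110010 → 4-byte char #3 = F2 A1 AD BA.
Offset 11: leading byte 0xC3 = 11000011 → 2-byte char #4 = C3 AE.
Offset 13: leading byte 0xD7 = 11010111 → 2-byte char #5 = D7 91.
Offset 15: leading byte 0xF4 = 11110100 → 4-byte char #6 = F4 8C 9D 84.
Offset 19: leading byte 0xEB = 11101011 → 3-byte char #7 = EB A4 B5.
Offset 22: leading byte 0xE2 = 11100010 → 3-byte char #8 = E2 87 96.
Offset 25: leading byte 0xF4 = 11110100 → 4-byte char #9 = F4 81 A3 B2.
Offset 29: leading byte 0xE0 = 11100000 → 3-byte char #10 = E0 A6 B2.
Leading byte 0xE0 = 11100000 matches 1110xxxx → 3-byte sequence.
Byte 1: 0xE0 = 11100000, payload 0000 (4 bits).
Byte 2: 0xA6 = 10100110 (10xxxxxx ✓), payload 100110.
Byte 3: 0xB2 = 10110010 (10xxxxxx ✓), payload 110010.
Concatenate: 0000100110110010 = 0x9B2 (16 bits → U+09B2).

U+09B2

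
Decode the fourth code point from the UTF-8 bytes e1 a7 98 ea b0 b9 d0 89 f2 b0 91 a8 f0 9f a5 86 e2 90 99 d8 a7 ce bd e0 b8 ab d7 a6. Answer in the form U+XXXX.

Offset 0: leading byte 0xE1 = 11100001 → 3-byte char #1 = E1 A7 98.
Offset 3: leading byte 0xEA = 11101010 → 3-byte char #2 = EA B0 B9.
Offset 6: leading byte 0xD0 = 11010000 → 2-byte char #3 = D0 89.
Offset 8: leading byte 0xF2 = 11110010 → 4-byte char #4 = F2 B0 91 A8.
Leading byte 0xF2 = 11110010 matches 11110xxx → 4-byte sequence.
Byte 1: 0xF2 = 11110010, payload 010 (3 bits).
Byte 2: 0xB0 = 10110000 (10xxxxxx ✓), payload 110000.
Byte 3: 0x91 = 10010001 (10xxxxxx ✓), payload 010001.
Byte 4: 0xA8 = 10101000 (10xxxxxx ✓), payload 101000.
Concatenate: 010110000010001101000 = 0xB0468 (21 bits → U+B0468).

U+B0468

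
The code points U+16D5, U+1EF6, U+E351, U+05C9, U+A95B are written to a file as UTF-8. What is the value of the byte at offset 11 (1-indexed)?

0x89

1-indexed offset 11 is 0-indexed offset 10.
U+16D5 → 3-byte form E1 9B 95 at offsets 0–2.
U+1EF6 → 3-byte form E1 BB B6 at offsets 3–5.
U+E351 → 3-byte form EE 8D 91 at offsets 6–8.
U+05C9 → 2-byte form D7 89 at offsets 9–10.
Offset 10 falls in char 4's range; it's byte 2 of D7 89 = 0x89.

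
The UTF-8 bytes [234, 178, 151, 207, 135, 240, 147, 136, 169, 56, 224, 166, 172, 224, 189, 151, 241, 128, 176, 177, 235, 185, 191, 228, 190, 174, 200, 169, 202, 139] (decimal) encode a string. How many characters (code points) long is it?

Byte at offset 0: 0xEA = 11101010 → 3-byte char (#1). Advance 3.
Byte at offset 3: 0xCF = 11001111 → 2-byte char (#2). Advance 2.
Byte at offset 5: 0xF0 = 11110000 → 4-byte char (#3). Advance 4.
Byte at offset 9: 0x38 = 00111000 → 1-byte char (#4). Advance 1.
Byte at offset 10: 0xE0 = 11100000 → 3-byte char (#5). Advance 3.
Byte at offset 13: 0xE0 = 11100000 → 3-byte char (#6). Advance 3.
Byte at offset 16: 0xF1 = 11110001 → 4-byte char (#7). Advance 4.
Byte at offset 20: 0xEB = 11101011 → 3-byte char (#8). Advance 3.
Byte at offset 23: 0xE4 = 11100100 → 3-byte char (#9). Advance 3.
Byte at offset 26: 0xC8 = 11001000 → 2-byte char (#10). Advance 2.
Byte at offset 28: 0xCA = 11001010 → 2-byte char (#11). Advance 2.
Reached end at offset 30 after 11 code points.

11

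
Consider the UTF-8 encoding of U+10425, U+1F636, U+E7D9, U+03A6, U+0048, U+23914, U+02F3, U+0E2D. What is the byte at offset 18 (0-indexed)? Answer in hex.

0xCB

U+10425 → 4-byte form F0 90 90 A5 at offsets 0–3.
U+1F636 → 4-byte form F0 9F 98 B6 at offsets 4–7.
U+E7D9 → 3-byte form EE 9F 99 at offsets 8–10.
U+03A6 → 2-byte form CE A6 at offsets 11–12.
U+0048 → 1-byte form 48 at offsets 13–13.
U+23914 → 4-byte form F0 A3 A4 94 at offsets 14–17.
U+02F3 → 2-byte form CB B3 at offsets 18–19.
Offset 18 falls in char 7's range; it's byte 1 of CB B3 = 0xCB.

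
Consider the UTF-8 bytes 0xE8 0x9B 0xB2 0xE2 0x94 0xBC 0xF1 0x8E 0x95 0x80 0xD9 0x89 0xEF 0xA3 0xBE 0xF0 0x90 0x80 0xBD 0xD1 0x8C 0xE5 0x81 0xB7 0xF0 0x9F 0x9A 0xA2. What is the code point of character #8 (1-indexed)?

U+5077

Offset 0: leading byte 0xE8 = 11101000 → 3-byte char #1 = E8 9B B2.
Offset 3: leading byte 0xE2 = 11100010 → 3-byte char #2 = E2 94 BC.
Offset 6: leading byte 0xF1 = 11110001 → 4-byte char #3 = F1 8E 95 80.
Offset 10: leading byte 0xD9 = 11011001 → 2-byte char #4 = D9 89.
Offset 12: leading byte 0xEF = 11101111 → 3-byte char #5 = EF A3 BE.
Offset 15: leading byte 0xF0 = 11110000 → 4-byte char #6 = F0 90 80 BD.
Offset 19: leading byte 0xD1 = 11010001 → 2-byte char #7 = D1 8C.
Offset 21: leading byte 0xE5 = 11100101 → 3-byte char #8 = E5 81 B7.
Leading byte 0xE5 = 11100101 matches 1110xxxx → 3-byte sequence.
Byte 1: 0xE5 = 11100101, payload 0101 (4 bits).
Byte 2: 0x81 = 10000001 (10xxxxxx ✓), payload 000001.
Byte 3: 0xB7 = 10110111 (10xxxxxx ✓), payload 110111.
Concatenate: 0101000001110111 = 0x5077 (16 bits → U+5077).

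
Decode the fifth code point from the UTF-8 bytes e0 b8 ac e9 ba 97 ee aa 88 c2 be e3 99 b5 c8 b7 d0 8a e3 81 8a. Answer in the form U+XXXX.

Offset 0: leading byte 0xE0 = 11100000 → 3-byte char #1 = E0 B8 AC.
Offset 3: leading byte 0xE9 = 11101001 → 3-byte char #2 = E9 BA 97.
Offset 6: leading byte 0xEE = 11101110 → 3-byte char #3 = EE AA 88.
Offset 9: leading byte 0xC2 = 11000010 → 2-byte char #4 = C2 BE.
Offset 11: leading byte 0xE3 = 11100011 → 3-byte char #5 = E3 99 B5.
Leading byte 0xE3 = 11100011 matches 1110xxxx → 3-byte sequence.
Byte 1: 0xE3 = 11100011, payload 0011 (4 bits).
Byte 2: 0x99 = 10011001 (10xxxxxx ✓), payload 011001.
Byte 3: 0xB5 = 10110101 (10xxxxxx ✓), payload 110101.
Concatenate: 0011011001110101 = 0x3675 (16 bits → U+3675).

U+3675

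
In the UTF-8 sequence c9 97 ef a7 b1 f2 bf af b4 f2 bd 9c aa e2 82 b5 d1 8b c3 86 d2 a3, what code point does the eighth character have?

Offset 0: leading byte 0xC9 = 11001001 → 2-byte char #1 = C9 97.
Offset 2: leading byte 0xEF = 11101111 → 3-byte char #2 = EF A7 B1.
Offset 5: leading byte 0xF2 = 11110010 → 4-byte char #3 = F2 BF AF B4.
Offset 9: leading byte 0xF2 = 11110010 → 4-byte char #4 = F2 BD 9C AA.
Offset 13: leading byte 0xE2 = 11100010 → 3-byte char #5 = E2 82 B5.
Offset 16: leading byte 0xD1 = 11010001 → 2-byte char #6 = D1 8B.
Offset 18: leading byte 0xC3 = 11000011 → 2-byte char #7 = C3 86.
Offset 20: leading byte 0xD2 = 11010010 → 2-byte char #8 = D2 A3.
Leading byte 0xD2 = 11010010 matches 110xxxxx → 2-byte sequence.
Byte 1: 0xD2 = 11010010, payload 10010 (5 bits).
Byte 2: 0xA3 = 10100011 (10xxxxxx ✓), payload 100011.
Concatenate: 10010100011 = 0x4A3 (11 bits → U+04A3).

U+04A3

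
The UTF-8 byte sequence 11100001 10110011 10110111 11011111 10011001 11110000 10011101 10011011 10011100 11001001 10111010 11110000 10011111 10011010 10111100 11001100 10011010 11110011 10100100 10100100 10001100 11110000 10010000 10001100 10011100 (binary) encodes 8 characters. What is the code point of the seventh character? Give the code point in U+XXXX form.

U+E490C

Offset 0: leading byte 0xE1 = 11100001 → 3-byte char #1 = E1 B3 B7.
Offset 3: leading byte 0xDF = 11011111 → 2-byte char #2 = DF 99.
Offset 5: leading byte 0xF0 = 11110000 → 4-byte char #3 = F0 9D 9B 9C.
Offset 9: leading byte 0xC9 = 11001001 → 2-byte char #4 = C9 BA.
Offset 11: leading byte 0xF0 = 11110000 → 4-byte char #5 = F0 9F 9A BC.
Offset 15: leading byte 0xCC = 11001100 → 2-byte char #6 = CC 9A.
Offset 17: leading byte 0xF3 = 11110011 → 4-byte char #7 = F3 A4 A4 8C.
Leading byte 0xF3 = 11110011 matches 11110xxx → 4-byte sequence.
Byte 1: 0xF3 = 11110011, payload 011 (3 bits).
Byte 2: 0xA4 = 10100100 (10xxxxxx ✓), payload 100100.
Byte 3: 0xA4 = 10100100 (10xxxxxx ✓), payload 100100.
Byte 4: 0x8C = 10001100 (10xxxxxx ✓), payload 001100.
Concatenate: 011100100100100001100 = 0xE490C (21 bits → U+E490C).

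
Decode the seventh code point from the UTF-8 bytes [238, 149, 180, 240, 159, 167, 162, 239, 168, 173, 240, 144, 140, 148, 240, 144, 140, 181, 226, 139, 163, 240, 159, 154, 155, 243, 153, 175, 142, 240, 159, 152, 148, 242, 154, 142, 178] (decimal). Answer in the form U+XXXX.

Offset 0: leading byte 0xEE = 11101110 → 3-byte char #1 = EE 95 B4.
Offset 3: leading byte 0xF0 = 11110000 → 4-byte char #2 = F0 9F A7 A2.
Offset 7: leading byte 0xEF = 11101111 → 3-byte char #3 = EF A8 AD.
Offset 10: leading byte 0xF0 = 11110000 → 4-byte char #4 = F0 90 8C 94.
Offset 14: leading byte 0xF0 = 11110000 → 4-byte char #5 = F0 90 8C B5.
Offset 18: leading byte 0xE2 = 11100010 → 3-byte char #6 = E2 8B A3.
Offset 21: leading byte 0xF0 = 11110000 → 4-byte char #7 = F0 9F 9A 9B.
Leading byte 0xF0 = 11110000 matches 11110xxx → 4-byte sequence.
Byte 1: 0xF0 = 11110000, payload 000 (3 bits).
Byte 2: 0x9F = 10011111 (10xxxxxx ✓), payload 011111.
Byte 3: 0x9A = 10011010 (10xxxxxx ✓), payload 011010.
Byte 4: 0x9B = 10011011 (10xxxxxx ✓), payload 011011.
Concatenate: 000011111011010011011 = 0x1F69B (21 bits → U+1F69B).

U+1F69B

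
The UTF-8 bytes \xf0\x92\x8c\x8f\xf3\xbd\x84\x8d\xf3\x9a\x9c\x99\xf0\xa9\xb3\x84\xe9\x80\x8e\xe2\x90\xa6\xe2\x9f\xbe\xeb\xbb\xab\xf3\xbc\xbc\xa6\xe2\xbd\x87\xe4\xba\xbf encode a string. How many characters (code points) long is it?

11

Byte at offset 0: 0xF0 = 11110000 → 4-byte char (#1). Advance 4.
Byte at offset 4: 0xF3 = 11110011 → 4-byte char (#2). Advance 4.
Byte at offset 8: 0xF3 = 11110011 → 4-byte char (#3). Advance 4.
Byte at offset 12: 0xF0 = 11110000 → 4-byte char (#4). Advance 4.
Byte at offset 16: 0xE9 = 11101001 → 3-byte char (#5). Advance 3.
Byte at offset 19: 0xE2 = 11100010 → 3-byte char (#6). Advance 3.
Byte at offset 22: 0xE2 = 11100010 → 3-byte char (#7). Advance 3.
Byte at offset 25: 0xEB = 11101011 → 3-byte char (#8). Advance 3.
Byte at offset 28: 0xF3 = 11110011 → 4-byte char (#9). Advance 4.
Byte at offset 32: 0xE2 = 11100010 → 3-byte char (#10). Advance 3.
Byte at offset 35: 0xE4 = 11100100 → 3-byte char (#11). Advance 3.
Reached end at offset 38 after 11 code points.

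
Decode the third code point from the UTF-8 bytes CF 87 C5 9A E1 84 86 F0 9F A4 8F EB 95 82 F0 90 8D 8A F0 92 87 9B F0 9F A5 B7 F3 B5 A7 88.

U+1106

Offset 0: leading byte 0xCF = 11001111 → 2-byte char #1 = CF 87.
Offset 2: leading byte 0xC5 = 11000101 → 2-byte char #2 = C5 9A.
Offset 4: leading byte 0xE1 = 11100001 → 3-byte char #3 = E1 84 86.
Leading byte 0xE1 = 11100001 matches 1110xxxx → 3-byte sequence.
Byte 1: 0xE1 = 11100001, payload 0001 (4 bits).
Byte 2: 0x84 = 10000100 (10xxxxxx ✓), payload 000100.
Byte 3: 0x86 = 10000110 (10xxxxxx ✓), payload 000110.
Concatenate: 0001000100000110 = 0x1106 (16 bits → U+1106).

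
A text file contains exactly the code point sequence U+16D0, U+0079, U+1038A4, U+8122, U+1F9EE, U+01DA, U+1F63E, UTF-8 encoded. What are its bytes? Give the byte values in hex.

E1 9B 90 79 F4 83 A2 A4 E8 84 A2 F0 9F A7 AE C7 9A F0 9F 98 BE

U+16D0: 3-byte form → E1 9B 90.
U+0079: 1-byte form → 79.
U+1038A4: 4-byte form → F4 83 A2 A4.
U+8122: 3-byte form → E8 84 A2.
U+1F9EE: 4-byte form → F0 9F A7 AE.
U+01DA: 2-byte form → C7 9A.
U+1F63E: 4-byte form → F0 9F 98 BE.
Concatenated (21 bytes): E1 9B 90 79 F4 83 A2 A4 E8 84 A2 F0 9F A7 AE C7 9A F0 9F 98 BE.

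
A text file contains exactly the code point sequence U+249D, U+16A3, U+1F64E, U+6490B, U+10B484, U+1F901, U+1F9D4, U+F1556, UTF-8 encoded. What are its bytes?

U+249D: 3-byte form → E2 92 9D.
U+16A3: 3-byte form → E1 9A A3.
U+1F64E: 4-byte form → F0 9F 99 8E.
U+6490B: 4-byte form → F1 A4 A4 8B.
U+10B484: 4-byte form → F4 8B 92 84.
U+1F901: 4-byte form → F0 9F A4 81.
U+1F9D4: 4-byte form → F0 9F A7 94.
U+F1556: 4-byte form → F3 B1 95 96.
Concatenated (30 bytes): E2 92 9D E1 9A A3 F0 9F 99 8E F1 A4 A4 8B F4 8B 92 84 F0 9F A4 81 F0 9F A7 94 F3 B1 95 96.

E2 92 9D E1 9A A3 F0 9F 99 8E F1 A4 A4 8B F4 8B 92 84 F0 9F A4 81 F0 9F A7 94 F3 B1 95 96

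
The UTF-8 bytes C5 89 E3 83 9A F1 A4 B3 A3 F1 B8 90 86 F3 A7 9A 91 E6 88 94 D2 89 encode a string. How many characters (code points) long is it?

7

Byte at offset 0: 0xC5 = 11000101 → 2-byte char (#1). Advance 2.
Byte at offset 2: 0xE3 = 11100011 → 3-byte char (#2). Advance 3.
Byte at offset 5: 0xF1 = 11110001 → 4-byte char (#3). Advance 4.
Byte at offset 9: 0xF1 = 11110001 → 4-byte char (#4). Advance 4.
Byte at offset 13: 0xF3 = 11110011 → 4-byte char (#5). Advance 4.
Byte at offset 17: 0xE6 = 11100110 → 3-byte char (#6). Advance 3.
Byte at offset 20: 0xD2 = 11010010 → 2-byte char (#7). Advance 2.
Reached end at offset 22 after 7 code points.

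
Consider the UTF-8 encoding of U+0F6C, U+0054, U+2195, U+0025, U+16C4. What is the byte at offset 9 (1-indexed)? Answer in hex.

0xE1

1-indexed offset 9 is 0-indexed offset 8.
U+0F6C → 3-byte form E0 BD AC at offsets 0–2.
U+0054 → 1-byte form 54 at offsets 3–3.
U+2195 → 3-byte form E2 86 95 at offsets 4–6.
U+0025 → 1-byte form 25 at offsets 7–7.
U+16C4 → 3-byte form E1 9B 84 at offsets 8–10.
Offset 8 falls in char 5's range; it's byte 1 of E1 9B 84 = 0xE1.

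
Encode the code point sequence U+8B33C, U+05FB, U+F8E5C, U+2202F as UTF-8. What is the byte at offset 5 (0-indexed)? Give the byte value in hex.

0xBB

U+8B33C → 4-byte form F2 8B 8C BC at offsets 0–3.
U+05FB → 2-byte form D7 BB at offsets 4–5.
Offset 5 falls in char 2's range; it's byte 2 of D7 BB = 0xBB.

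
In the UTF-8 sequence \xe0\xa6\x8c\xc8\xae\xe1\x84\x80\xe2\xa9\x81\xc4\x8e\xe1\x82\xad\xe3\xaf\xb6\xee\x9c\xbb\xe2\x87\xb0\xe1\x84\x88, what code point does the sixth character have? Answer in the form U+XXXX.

Offset 0: leading byte 0xE0 = 11100000 → 3-byte char #1 = E0 A6 8C.
Offset 3: leading byte 0xC8 = 11001000 → 2-byte char #2 = C8 AE.
Offset 5: leading byte 0xE1 = 11100001 → 3-byte char #3 = E1 84 80.
Offset 8: leading byte 0xE2 = 11100010 → 3-byte char #4 = E2 A9 81.
Offset 11: leading byte 0xC4 = 11000100 → 2-byte char #5 = C4 8E.
Offset 13: leading byte 0xE1 = 11100001 → 3-byte char #6 = E1 82 AD.
Leading byte 0xE1 = 11100001 matches 1110xxxx → 3-byte sequence.
Byte 1: 0xE1 = 11100001, payload 0001 (4 bits).
Byte 2: 0x82 = 10000010 (10xxxxxx ✓), payload 000010.
Byte 3: 0xAD = 10101101 (10xxxxxx ✓), payload 101101.
Concatenate: 0001000010101101 = 0x10AD (16 bits → U+10AD).

U+10AD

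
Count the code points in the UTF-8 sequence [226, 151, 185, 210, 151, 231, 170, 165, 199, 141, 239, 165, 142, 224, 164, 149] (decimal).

6

Byte at offset 0: 0xE2 = 11100010 → 3-byte char (#1). Advance 3.
Byte at offset 3: 0xD2 = 11010010 → 2-byte char (#2). Advance 2.
Byte at offset 5: 0xE7 = 11100111 → 3-byte char (#3). Advance 3.
Byte at offset 8: 0xC7 = 11000111 → 2-byte char (#4). Advance 2.
Byte at offset 10: 0xEF = 11101111 → 3-byte char (#5). Advance 3.
Byte at offset 13: 0xE0 = 11100000 → 3-byte char (#6). Advance 3.
Reached end at offset 16 after 6 code points.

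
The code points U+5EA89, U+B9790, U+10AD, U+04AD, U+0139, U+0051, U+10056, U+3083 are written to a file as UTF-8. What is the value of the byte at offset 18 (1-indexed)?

1-indexed offset 18 is 0-indexed offset 17.
U+5EA89 → 4-byte form F1 9E AA 89 at offsets 0–3.
U+B9790 → 4-byte form F2 B9 9E 90 at offsets 4–7.
U+10AD → 3-byte form E1 82 AD at offsets 8–10.
U+04AD → 2-byte form D2 AD at offsets 11–12.
U+0139 → 2-byte form C4 B9 at offsets 13–14.
U+0051 → 1-byte form 51 at offsets 15–15.
U+10056 → 4-byte form F0 90 81 96 at offsets 16–19.
Offset 17 falls in char 7's range; it's byte 2 of F0 90 81 96 = 0x90.

0x90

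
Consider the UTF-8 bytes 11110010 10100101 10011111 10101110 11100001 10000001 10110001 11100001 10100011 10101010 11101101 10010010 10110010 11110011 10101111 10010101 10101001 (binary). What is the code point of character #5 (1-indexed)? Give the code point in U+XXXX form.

U+EF569

Offset 0: leading byte 0xF2 = 11110010 → 4-byte char #1 = F2 A5 9F AE.
Offset 4: leading byte 0xE1 = 11100001 → 3-byte char #2 = E1 81 B1.
Offset 7: leading byte 0xE1 = 11100001 → 3-byte char #3 = E1 A3 AA.
Offset 10: leading byte 0xED = 11101101 → 3-byte char #4 = ED 92 B2.
Offset 13: leading byte 0xF3 = 11110011 → 4-byte char #5 = F3 AF 95 A9.
Leading byte 0xF3 = 11110011 matches 11110xxx → 4-byte sequence.
Byte 1: 0xF3 = 11110011, payload 011 (3 bits).
Byte 2: 0xAF = 10101111 (10xxxxxx ✓), payload 101111.
Byte 3: 0x95 = 10010101 (10xxxxxx ✓), payload 010101.
Byte 4: 0xA9 = 10101001 (10xxxxxx ✓), payload 101001.
Concatenate: 011101111010101101001 = 0xEF569 (21 bits → U+EF569).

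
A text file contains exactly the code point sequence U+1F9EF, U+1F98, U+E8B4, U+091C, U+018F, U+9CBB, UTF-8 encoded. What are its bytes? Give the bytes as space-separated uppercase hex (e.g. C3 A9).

F0 9F A7 AF E1 BE 98 EE A2 B4 E0 A4 9C C6 8F E9 B2 BB

U+1F9EF: 4-byte form → F0 9F A7 AF.
U+1F98: 3-byte form → E1 BE 98.
U+E8B4: 3-byte form → EE A2 B4.
U+091C: 3-byte form → E0 A4 9C.
U+018F: 2-byte form → C6 8F.
U+9CBB: 3-byte form → E9 B2 BB.
Concatenated (18 bytes): F0 9F A7 AF E1 BE 98 EE A2 B4 E0 A4 9C C6 8F E9 B2 BB.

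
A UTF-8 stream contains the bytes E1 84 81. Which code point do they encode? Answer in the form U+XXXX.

Leading byte 0xE1 = 11100001 matches 1110xxxx → 3-byte sequence.
Byte 1: 0xE1 = 11100001, payload 0001 (4 bits).
Byte 2: 0x84 = 10000100 (10xxxxxx ✓), payload 000100.
Byte 3: 0x81 = 10000001 (10xxxxxx ✓), payload 000001.
Concatenate: 0001000100000001 = 0x1101 (16 bits → U+1101).

U+1101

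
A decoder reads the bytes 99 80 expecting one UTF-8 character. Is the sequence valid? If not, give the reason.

Byte 0x99 = 10011001 has the form 10xxxxxx — a continuation byte — but there is no preceding leading byte.

invalid (continuation byte with no leading byte)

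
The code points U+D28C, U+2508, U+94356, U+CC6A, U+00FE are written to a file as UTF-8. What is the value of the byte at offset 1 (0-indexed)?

U+D28C → 3-byte form ED 8A 8C at offsets 0–2.
Offset 1 falls in char 1's range; it's byte 2 of ED 8A 8C = 0x8A.

0x8A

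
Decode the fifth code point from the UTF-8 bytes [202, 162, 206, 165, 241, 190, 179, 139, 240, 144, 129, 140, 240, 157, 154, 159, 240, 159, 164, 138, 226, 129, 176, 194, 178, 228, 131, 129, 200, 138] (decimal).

Offset 0: leading byte 0xCA = 11001010 → 2-byte char #1 = CA A2.
Offset 2: leading byte 0xCE = 11001110 → 2-byte char #2 = CE A5.
Offset 4: leading byte 0xF1 = 11110001 → 4-byte char #3 = F1 BE B3 8B.
Offset 8: leading byte 0xF0 = 11110000 → 4-byte char #4 = F0 90 81 8C.
Offset 12: leading byte 0xF0 = 11110000 → 4-byte char #5 = F0 9D 9A 9F.
Leading byte 0xF0 = 11110000 matches 11110xxx → 4-byte sequence.
Byte 1: 0xF0 = 11110000, payload 000 (3 bits).
Byte 2: 0x9D = 10011101 (10xxxxxx ✓), payload 011101.
Byte 3: 0x9A = 10011010 (10xxxxxx ✓), payload 011010.
Byte 4: 0x9F = 10011111 (10xxxxxx ✓), payload 011111.
Concatenate: 000011101011010011111 = 0x1D69F (21 bits → U+1D69F).

U+1D69F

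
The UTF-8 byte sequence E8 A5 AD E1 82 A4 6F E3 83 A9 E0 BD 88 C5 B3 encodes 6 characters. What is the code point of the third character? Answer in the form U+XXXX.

U+006F

Offset 0: leading byte 0xE8 = 11101000 → 3-byte char #1 = E8 A5 AD.
Offset 3: leading byte 0xE1 = 11100001 → 3-byte char #2 = E1 82 A4.
Offset 6: leading byte 0x6F = 01101111 → 1-byte char #3 = 6F.
Leading byte 0x6F = 01101111 matches 0xxxxxxx → 1-byte sequence.
Byte 1: 0x6F = 01101111, payload 1101111 (7 bits).
Concatenate: 1101111 = 0x6F (7 bits → U+006F).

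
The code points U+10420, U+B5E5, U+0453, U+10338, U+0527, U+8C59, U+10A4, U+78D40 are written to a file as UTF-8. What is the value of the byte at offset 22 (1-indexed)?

0xF1

1-indexed offset 22 is 0-indexed offset 21.
U+10420 → 4-byte form F0 90 90 A0 at offsets 0–3.
U+B5E5 → 3-byte form EB 97 A5 at offsets 4–6.
U+0453 → 2-byte form D1 93 at offsets 7–8.
U+10338 → 4-byte form F0 90 8C B8 at offsets 9–12.
U+0527 → 2-byte form D4 A7 at offsets 13–14.
U+8C59 → 3-byte form E8 B1 99 at offsets 15–17.
U+10A4 → 3-byte form E1 82 A4 at offsets 18–20.
U+78D40 → 4-byte form F1 B8 B5 80 at offsets 21–24.
Offset 21 falls in char 8's range; it's byte 1 of F1 B8 B5 80 = 0xF1.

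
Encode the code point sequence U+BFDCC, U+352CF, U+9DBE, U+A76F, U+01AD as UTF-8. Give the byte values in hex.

U+BFDCC: 4-byte form → F2 BF B7 8C.
U+352CF: 4-byte form → F0 B5 8B 8F.
U+9DBE: 3-byte form → E9 B6 BE.
U+A76F: 3-byte form → EA 9D AF.
U+01AD: 2-byte form → C6 AD.
Concatenated (16 bytes): F2 BF B7 8C F0 B5 8B 8F E9 B6 BE EA 9D AF C6 AD.

F2 BF B7 8C F0 B5 8B 8F E9 B6 BE EA 9D AF C6 AD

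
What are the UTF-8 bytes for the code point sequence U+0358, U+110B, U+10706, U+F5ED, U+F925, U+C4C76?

CD 98 E1 84 8B F0 90 9C 86 EF 97 AD EF A4 A5 F3 84 B1 B6

U+0358: 2-byte form → CD 98.
U+110B: 3-byte form → E1 84 8B.
U+10706: 4-byte form → F0 90 9C 86.
U+F5ED: 3-byte form → EF 97 AD.
U+F925: 3-byte form → EF A4 A5.
U+C4C76: 4-byte form → F3 84 B1 B6.
Concatenated (19 bytes): CD 98 E1 84 8B F0 90 9C 86 EF 97 AD EF A4 A5 F3 84 B1 B6.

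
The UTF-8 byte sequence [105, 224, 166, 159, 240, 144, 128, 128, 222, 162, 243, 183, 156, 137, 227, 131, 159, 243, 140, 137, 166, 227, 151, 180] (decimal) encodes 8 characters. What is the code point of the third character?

U+10000

Offset 0: leading byte 0x69 = 01101001 → 1-byte char #1 = 69.
Offset 1: leading byte 0xE0 = 11100000 → 3-byte char #2 = E0 A6 9F.
Offset 4: leading byte 0xF0 = 11110000 → 4-byte char #3 = F0 90 80 80.
Leading byte 0xF0 = 11110000 matches 11110xxx → 4-byte sequence.
Byte 1: 0xF0 = 11110000, payload 000 (3 bits).
Byte 2: 0x90 = 10010000 (10xxxxxx ✓), payload 010000.
Byte 3: 0x80 = 10000000 (10xxxxxx ✓), payload 000000.
Byte 4: 0x80 = 10000000 (10xxxxxx ✓), payload 000000.
Concatenate: 000010000000000000000 = 0x10000 (21 bits → U+10000).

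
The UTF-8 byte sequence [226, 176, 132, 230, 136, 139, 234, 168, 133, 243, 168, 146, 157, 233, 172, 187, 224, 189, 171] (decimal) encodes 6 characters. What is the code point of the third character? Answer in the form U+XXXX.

U+AA05

Offset 0: leading byte 0xE2 = 11100010 → 3-byte char #1 = E2 B0 84.
Offset 3: leading byte 0xE6 = 11100110 → 3-byte char #2 = E6 88 8B.
Offset 6: leading byte 0xEA = 11101010 → 3-byte char #3 = EA A8 85.
Leading byte 0xEA = 11101010 matches 1110xxxx → 3-byte sequence.
Byte 1: 0xEA = 11101010, payload 1010 (4 bits).
Byte 2: 0xA8 = 10101000 (10xxxxxx ✓), payload 101000.
Byte 3: 0x85 = 10000101 (10xxxxxx ✓), payload 000101.
Concatenate: 1010101000000101 = 0xAA05 (16 bits → U+AA05).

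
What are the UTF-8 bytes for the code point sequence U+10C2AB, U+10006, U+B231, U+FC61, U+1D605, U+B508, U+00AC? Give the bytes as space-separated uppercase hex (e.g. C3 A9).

U+10C2AB: 4-byte form → F4 8C 8A AB.
U+10006: 4-byte form → F0 90 80 86.
U+B231: 3-byte form → EB 88 B1.
U+FC61: 3-byte form → EF B1 A1.
U+1D605: 4-byte form → F0 9D 98 85.
U+B508: 3-byte form → EB 94 88.
U+00AC: 2-byte form → C2 AC.
Concatenated (23 bytes): F4 8C 8A AB F0 90 80 86 EB 88 B1 EF B1 A1 F0 9D 98 85 EB 94 88 C2 AC.

F4 8C 8A AB F0 90 80 86 EB 88 B1 EF B1 A1 F0 9D 98 85 EB 94 88 C2 AC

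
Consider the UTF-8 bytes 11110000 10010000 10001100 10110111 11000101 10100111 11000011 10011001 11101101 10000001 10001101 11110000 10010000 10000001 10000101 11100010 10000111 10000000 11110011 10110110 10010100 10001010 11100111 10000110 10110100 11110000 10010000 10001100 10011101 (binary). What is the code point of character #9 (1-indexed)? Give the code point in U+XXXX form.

U+1031D

Offset 0: leading byte 0xF0 = 11110000 → 4-byte char #1 = F0 90 8C B7.
Offset 4: leading byte 0xC5 = 11000101 → 2-byte char #2 = C5 A7.
Offset 6: leading byte 0xC3 = 11000011 → 2-byte char #3 = C3 99.
Offset 8: leading byte 0xED = 11101101 → 3-byte char #4 = ED 81 8D.
Offset 11: leading byte 0xF0 = 11110000 → 4-byte char #5 = F0 90 81 85.
Offset 15: leading byte 0xE2 = 11100010 → 3-byte char #6 = E2 87 80.
Offset 18: leading byte 0xF3 = 11110011 → 4-byte char #7 = F3 B6 94 8A.
Offset 22: leading byte 0xE7 = 11100111 → 3-byte char #8 = E7 86 B4.
Offset 25: leading byte 0xF0 = 11110000 → 4-byte char #9 = F0 90 8C 9D.
Leading byte 0xF0 = 11110000 matches 11110xxx → 4-byte sequence.
Byte 1: 0xF0 = 11110000, payload 000 (3 bits).
Byte 2: 0x90 = 10010000 (10xxxxxx ✓), payload 010000.
Byte 3: 0x8C = 10001100 (10xxxxxx ✓), payload 001100.
Byte 4: 0x9D = 10011101 (10xxxxxx ✓), payload 011101.
Concatenate: 000010000001100011101 = 0x1031D (21 bits → U+1031D).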